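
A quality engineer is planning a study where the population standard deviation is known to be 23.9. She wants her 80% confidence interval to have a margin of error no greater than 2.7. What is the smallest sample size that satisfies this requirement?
n ≥ 129

For margin E ≤ 2.7:
n ≥ (z* · σ / E)²
n ≥ (1.282 · 23.9 / 2.7)²
n ≥ 128.78

Minimum n = 129 (rounding up)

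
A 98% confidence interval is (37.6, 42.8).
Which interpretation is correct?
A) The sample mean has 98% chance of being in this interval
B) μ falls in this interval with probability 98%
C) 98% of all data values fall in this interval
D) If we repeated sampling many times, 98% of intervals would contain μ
D

A) Wrong — x̄ is observed and sits in the interval by construction.
B) Wrong — μ is fixed; the randomness lives in the interval, not in μ.
C) Wrong — a CI is about the parameter μ, not individual data values.
D) Correct — this is the frequentist long-run coverage interpretation.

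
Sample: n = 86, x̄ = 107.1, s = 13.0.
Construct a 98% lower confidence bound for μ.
μ ≥ 104.18

Lower bound (one-sided):
t* = 2.086 (one-sided for 98%)
Lower bound = x̄ - t* · s/√n = 107.1 - 2.086 · 13.0/√86 = 104.18

We are 98% confident that μ ≥ 104.18.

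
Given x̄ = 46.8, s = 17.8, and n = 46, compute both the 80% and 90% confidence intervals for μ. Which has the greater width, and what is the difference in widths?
90% CI is wider by 1.98

df = 45
80% CI: t* = 1.301, (43.39, 50.21), width = 2 · t* · s/√n = 6.83
90% CI: t* = 1.679, (42.39, 51.21), width = 2 · t* · s/√n = 8.81

The 90% CI is wider by 8.81 - 6.83 = 1.98.
Higher confidence requires a wider interval.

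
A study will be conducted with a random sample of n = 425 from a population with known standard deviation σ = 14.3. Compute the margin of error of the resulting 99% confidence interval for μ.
Margin of error = 1.79

Margin of error = z* · σ/√n
= 2.576 · 14.3/√425
= 2.576 · 14.3/20.6155
= 1.79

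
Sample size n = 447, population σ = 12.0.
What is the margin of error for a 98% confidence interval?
Margin of error = 1.32

Margin of error = z* · σ/√n
= 2.326 · 12.0/√447
= 2.326 · 12.0/21.1424
= 1.32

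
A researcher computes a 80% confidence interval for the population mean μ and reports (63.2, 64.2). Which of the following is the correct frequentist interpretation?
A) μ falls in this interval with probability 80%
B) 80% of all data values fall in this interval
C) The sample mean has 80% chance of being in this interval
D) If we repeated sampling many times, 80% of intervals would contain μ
D

A) Wrong — μ is fixed; the randomness lives in the interval, not in μ.
B) Wrong — a CI is about the parameter μ, not individual data values.
C) Wrong — x̄ is observed and sits in the interval by construction.
D) Correct — this is the frequentist long-run coverage interpretation.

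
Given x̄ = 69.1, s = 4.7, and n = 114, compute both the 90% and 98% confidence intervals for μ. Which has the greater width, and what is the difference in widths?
98% CI is wider by 0.62

df = 113
90% CI: t* = 1.658, (68.37, 69.83), width = 2 · t* · s/√n = 1.46
98% CI: t* = 2.360, (68.06, 70.14), width = 2 · t* · s/√n = 2.08

The 98% CI is wider by 2.08 - 1.46 = 0.62.
Higher confidence requires a wider interval.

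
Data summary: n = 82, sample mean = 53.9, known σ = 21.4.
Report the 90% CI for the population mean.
(50.01, 57.79)

z-interval (σ known):
z* = 1.645 for 90% confidence

Margin of error = z* · σ/√n = 1.645 · 21.4/√82 = 3.89

CI: (53.9 - 3.89, 53.9 + 3.89) = (50.01, 57.79)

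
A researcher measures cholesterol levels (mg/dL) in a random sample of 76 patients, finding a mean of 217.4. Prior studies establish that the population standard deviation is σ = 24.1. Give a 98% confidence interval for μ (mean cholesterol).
(210.97, 223.83)

z-interval (σ known):
z* = 2.326 for 98% confidence

Margin of error = z* · σ/√n = 2.326 · 24.1/√76 = 6.43

CI: (217.4 - 6.43, 217.4 + 6.43) = (210.97, 223.83)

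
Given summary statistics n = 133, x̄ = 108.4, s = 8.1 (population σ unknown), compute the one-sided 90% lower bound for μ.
μ ≥ 107.50

Lower bound (one-sided):
t* = 1.288 (one-sided for 90%)
Lower bound = x̄ - t* · s/√n = 108.4 - 1.288 · 8.1/√133 = 107.50

We are 90% confident that μ ≥ 107.50.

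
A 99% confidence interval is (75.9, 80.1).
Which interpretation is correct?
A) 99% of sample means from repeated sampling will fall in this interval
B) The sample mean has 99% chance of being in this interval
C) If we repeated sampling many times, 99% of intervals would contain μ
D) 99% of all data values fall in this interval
C

A) Wrong — coverage applies to intervals containing μ, not to future x̄ values.
B) Wrong — x̄ is observed and sits in the interval by construction.
C) Correct — this is the frequentist long-run coverage interpretation.
D) Wrong — a CI is about the parameter μ, not individual data values.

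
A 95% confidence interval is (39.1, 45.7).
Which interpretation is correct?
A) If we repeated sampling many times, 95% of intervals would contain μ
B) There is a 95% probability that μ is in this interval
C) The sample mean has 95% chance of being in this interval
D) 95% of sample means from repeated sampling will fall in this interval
A

A) Correct — this is the frequentist long-run coverage interpretation.
B) Wrong — μ is fixed; the randomness lives in the interval, not in μ.
C) Wrong — x̄ is observed and sits in the interval by construction.
D) Wrong — coverage applies to intervals containing μ, not to future x̄ values.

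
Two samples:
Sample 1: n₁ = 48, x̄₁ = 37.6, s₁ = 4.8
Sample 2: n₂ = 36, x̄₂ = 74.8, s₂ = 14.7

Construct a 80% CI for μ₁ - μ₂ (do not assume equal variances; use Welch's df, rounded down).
(-40.52, -33.88)

Difference: x̄₁ - x̄₂ = -37.20
SE = √(s₁²/n₁ + s₂²/n₂) = √(4.8²/48 + 14.7²/36) = 2.5461
df = 40.63 → 40 (Welch–Satterthwaite, rounded down)
t* = 1.303

CI: -37.20 ± 1.303 · 2.5461 = -37.20 ± 3.32 = (-40.52, -33.88)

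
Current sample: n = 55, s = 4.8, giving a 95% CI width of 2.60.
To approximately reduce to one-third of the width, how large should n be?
n ≈ 495

CI width ∝ 1/√n
To reduce width by factor 3, need √n to grow by 3 → need 3² = 9 times as many samples.

Current: n = 55, width = 2.60
New: n = 495, width ≈ 0.85

Width reduced by factor of 2.60/0.85 = 3.06.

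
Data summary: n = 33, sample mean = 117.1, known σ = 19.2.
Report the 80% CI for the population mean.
(112.82, 121.38)

z-interval (σ known):
z* = 1.282 for 80% confidence

Margin of error = z* · σ/√n = 1.282 · 19.2/√33 = 4.28

CI: (117.1 - 4.28, 117.1 + 4.28) = (112.82, 121.38)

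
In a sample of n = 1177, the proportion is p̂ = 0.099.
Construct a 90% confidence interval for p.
(0.085, 0.113)

Proportion CI:
SE = √(p̂(1-p̂)/n) = √(0.099 · 0.901 / 1177) = 0.00871

z* = 1.645
Margin = z* · SE = 1.645 · 0.00871 = 0.0143

CI: 0.099 ± 0.0143 = (0.085, 0.113)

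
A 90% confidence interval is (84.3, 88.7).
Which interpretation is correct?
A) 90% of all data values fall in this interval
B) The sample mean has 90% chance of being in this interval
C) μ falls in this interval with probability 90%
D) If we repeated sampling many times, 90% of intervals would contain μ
D

A) Wrong — a CI is about the parameter μ, not individual data values.
B) Wrong — x̄ is observed and sits in the interval by construction.
C) Wrong — μ is fixed; the randomness lives in the interval, not in μ.
D) Correct — this is the frequentist long-run coverage interpretation.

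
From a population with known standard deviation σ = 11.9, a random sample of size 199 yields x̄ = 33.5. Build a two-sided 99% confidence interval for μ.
(31.33, 35.67)

z-interval (σ known):
z* = 2.576 for 99% confidence

Margin of error = z* · σ/√n = 2.576 · 11.9/√199 = 2.17

CI: (33.5 - 2.17, 33.5 + 2.17) = (31.33, 35.67)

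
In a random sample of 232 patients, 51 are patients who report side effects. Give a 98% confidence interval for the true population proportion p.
(0.157, 0.283)

Proportion CI:
p̂ = 51/232 = 0.21983
SE = √(p̂(1-p̂)/n) = √(0.21983 · 0.78017 / 232) = 0.02719

z* = 2.326
Margin = z* · SE = 2.326 · 0.02719 = 0.0632

CI: 0.21983 ± 0.0632 = (0.157, 0.283)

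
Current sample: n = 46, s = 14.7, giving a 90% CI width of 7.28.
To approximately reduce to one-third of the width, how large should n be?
n ≈ 414

CI width ∝ 1/√n
To reduce width by factor 3, need √n to grow by 3 → need 3² = 9 times as many samples.

Current: n = 46, width = 7.28
New: n = 414, width ≈ 2.38

Width reduced by factor of 7.28/2.38 = 3.06.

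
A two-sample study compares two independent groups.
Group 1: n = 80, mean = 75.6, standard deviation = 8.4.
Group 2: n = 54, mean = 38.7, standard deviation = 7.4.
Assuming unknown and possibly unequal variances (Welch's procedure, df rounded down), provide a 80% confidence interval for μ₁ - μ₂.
(35.13, 38.67)

Difference: x̄₁ - x̄₂ = 36.90
SE = √(s₁²/n₁ + s₂²/n₂) = √(8.4²/80 + 7.4²/54) = 1.3770
df = 122.91 → 122 (Welch–Satterthwaite, rounded down)
t* = 1.289

CI: 36.90 ± 1.289 · 1.3770 = 36.90 ± 1.77 = (35.13, 38.67)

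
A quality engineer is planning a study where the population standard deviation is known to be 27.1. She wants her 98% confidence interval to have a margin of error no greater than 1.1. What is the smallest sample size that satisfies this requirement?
n ≥ 3284

For margin E ≤ 1.1:
n ≥ (z* · σ / E)²
n ≥ (2.326 · 27.1 / 1.1)²
n ≥ 3283.77

Minimum n = 3284 (rounding up)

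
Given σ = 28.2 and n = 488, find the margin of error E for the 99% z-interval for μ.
Margin of error = 3.29

Margin of error = z* · σ/√n
= 2.576 · 28.2/√488
= 2.576 · 28.2/22.0907
= 3.29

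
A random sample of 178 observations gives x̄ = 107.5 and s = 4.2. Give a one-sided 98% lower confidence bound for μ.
μ ≥ 106.85

Lower bound (one-sided):
t* = 2.069 (one-sided for 98%)
Lower bound = x̄ - t* · s/√n = 107.5 - 2.069 · 4.2/√178 = 106.85

We are 98% confident that μ ≥ 106.85.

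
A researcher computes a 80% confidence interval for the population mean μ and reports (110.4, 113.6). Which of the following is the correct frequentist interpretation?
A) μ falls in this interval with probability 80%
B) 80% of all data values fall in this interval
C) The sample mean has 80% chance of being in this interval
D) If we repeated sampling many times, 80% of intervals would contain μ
D

A) Wrong — μ is fixed; the randomness lives in the interval, not in μ.
B) Wrong — a CI is about the parameter μ, not individual data values.
C) Wrong — x̄ is observed and sits in the interval by construction.
D) Correct — this is the frequentist long-run coverage interpretation.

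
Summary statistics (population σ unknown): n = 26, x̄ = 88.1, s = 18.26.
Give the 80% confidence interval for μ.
(83.39, 92.81)

t-interval (σ unknown):
df = n - 1 = 25
t* = 1.316 for 80% confidence

Margin of error = t* · s/√n = 1.316 · 18.26/√26 = 4.71

CI: (83.39, 92.81)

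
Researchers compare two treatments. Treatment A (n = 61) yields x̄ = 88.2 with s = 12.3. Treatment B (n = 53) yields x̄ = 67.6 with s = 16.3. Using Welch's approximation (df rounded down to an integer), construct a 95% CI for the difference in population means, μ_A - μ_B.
(15.17, 26.03)

Difference: x̄₁ - x̄₂ = 20.60
SE = √(s₁²/n₁ + s₂²/n₂) = √(12.3²/61 + 16.3²/53) = 2.7374
df = 95.85 → 95 (Welch–Satterthwaite, rounded down)
t* = 1.985

CI: 20.60 ± 1.985 · 2.7374 = 20.60 ± 5.43 = (15.17, 26.03)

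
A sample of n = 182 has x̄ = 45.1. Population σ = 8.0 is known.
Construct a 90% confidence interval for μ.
(44.12, 46.08)

z-interval (σ known):
z* = 1.645 for 90% confidence

Margin of error = z* · σ/√n = 1.645 · 8.0/√182 = 0.98

CI: (45.1 - 0.98, 45.1 + 0.98) = (44.12, 46.08)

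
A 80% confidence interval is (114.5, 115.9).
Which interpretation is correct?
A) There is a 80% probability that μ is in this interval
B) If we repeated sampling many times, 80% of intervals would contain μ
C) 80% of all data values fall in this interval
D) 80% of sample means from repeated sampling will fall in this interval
B

A) Wrong — μ is fixed; the randomness lives in the interval, not in μ.
B) Correct — this is the frequentist long-run coverage interpretation.
C) Wrong — a CI is about the parameter μ, not individual data values.
D) Wrong — coverage applies to intervals containing μ, not to future x̄ values.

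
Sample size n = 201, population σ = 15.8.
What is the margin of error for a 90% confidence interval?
Margin of error = 1.83

Margin of error = z* · σ/√n
= 1.645 · 15.8/√201
= 1.645 · 15.8/14.1774
= 1.83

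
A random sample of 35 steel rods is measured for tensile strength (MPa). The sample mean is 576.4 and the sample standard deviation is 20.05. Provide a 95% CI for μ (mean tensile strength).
(569.51, 583.29)

t-interval (σ unknown):
df = n - 1 = 34
t* = 2.032 for 95% confidence

Margin of error = t* · s/√n = 2.032 · 20.05/√35 = 6.89

CI: (569.51, 583.29)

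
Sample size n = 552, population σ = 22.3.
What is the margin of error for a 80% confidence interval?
Margin of error = 1.22

Margin of error = z* · σ/√n
= 1.282 · 22.3/√552
= 1.282 · 22.3/23.4947
= 1.22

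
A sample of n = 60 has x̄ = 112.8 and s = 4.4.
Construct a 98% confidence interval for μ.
(111.44, 114.16)

t-interval (σ unknown):
df = n - 1 = 59
t* = 2.391 for 98% confidence

Margin of error = t* · s/√n = 2.391 · 4.4/√60 = 1.36

CI: (111.44, 114.16)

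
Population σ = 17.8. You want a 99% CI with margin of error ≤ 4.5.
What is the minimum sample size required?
n ≥ 104

For margin E ≤ 4.5:
n ≥ (z* · σ / E)²
n ≥ (2.576 · 17.8 / 4.5)²
n ≥ 103.83

Minimum n = 104 (rounding up)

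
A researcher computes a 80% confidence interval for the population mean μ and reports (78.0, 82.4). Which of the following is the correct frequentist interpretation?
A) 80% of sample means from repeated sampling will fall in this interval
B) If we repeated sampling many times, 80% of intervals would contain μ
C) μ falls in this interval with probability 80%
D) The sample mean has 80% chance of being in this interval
B

A) Wrong — coverage applies to intervals containing μ, not to future x̄ values.
B) Correct — this is the frequentist long-run coverage interpretation.
C) Wrong — μ is fixed; the randomness lives in the interval, not in μ.
D) Wrong — x̄ is observed and sits in the interval by construction.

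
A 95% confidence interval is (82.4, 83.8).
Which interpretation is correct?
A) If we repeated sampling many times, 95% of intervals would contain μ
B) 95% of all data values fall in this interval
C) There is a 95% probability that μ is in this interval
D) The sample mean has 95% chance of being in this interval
A

A) Correct — this is the frequentist long-run coverage interpretation.
B) Wrong — a CI is about the parameter μ, not individual data values.
C) Wrong — μ is fixed; the randomness lives in the interval, not in μ.
D) Wrong — x̄ is observed and sits in the interval by construction.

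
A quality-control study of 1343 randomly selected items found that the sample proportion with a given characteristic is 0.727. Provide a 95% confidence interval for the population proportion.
(0.703, 0.751)

Proportion CI:
SE = √(p̂(1-p̂)/n) = √(0.727 · 0.273 / 1343) = 0.01216

z* = 1.960
Margin = z* · SE = 1.960 · 0.01216 = 0.0238

CI: 0.727 ± 0.0238 = (0.703, 0.751)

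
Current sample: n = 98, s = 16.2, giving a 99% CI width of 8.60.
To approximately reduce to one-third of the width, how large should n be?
n ≈ 882

CI width ∝ 1/√n
To reduce width by factor 3, need √n to grow by 3 → need 3² = 9 times as many samples.

Current: n = 98, width = 8.60
New: n = 882, width ≈ 2.82

Width reduced by factor of 8.60/2.82 = 3.05.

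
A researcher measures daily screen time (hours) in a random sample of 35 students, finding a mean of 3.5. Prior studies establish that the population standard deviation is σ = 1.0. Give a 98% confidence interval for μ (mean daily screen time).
(3.11, 3.89)

z-interval (σ known):
z* = 2.326 for 98% confidence

Margin of error = z* · σ/√n = 2.326 · 1.0/√35 = 0.39

CI: (3.5 - 0.39, 3.5 + 0.39) = (3.11, 3.89)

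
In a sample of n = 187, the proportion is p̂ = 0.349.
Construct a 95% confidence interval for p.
(0.281, 0.417)

Proportion CI:
SE = √(p̂(1-p̂)/n) = √(0.349 · 0.651 / 187) = 0.03486

z* = 1.960
Margin = z* · SE = 1.960 · 0.03486 = 0.0683

CI: 0.349 ± 0.0683 = (0.281, 0.417)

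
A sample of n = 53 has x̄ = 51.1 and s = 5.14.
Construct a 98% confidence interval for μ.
(49.41, 52.79)

t-interval (σ unknown):
df = n - 1 = 52
t* = 2.400 for 98% confidence

Margin of error = t* · s/√n = 2.400 · 5.14/√53 = 1.69

CI: (49.41, 52.79)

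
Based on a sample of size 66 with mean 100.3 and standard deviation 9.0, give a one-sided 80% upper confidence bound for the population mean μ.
μ ≤ 101.24

Upper bound (one-sided):
t* = 0.847 (one-sided for 80%)
Upper bound = x̄ + t* · s/√n = 100.3 + 0.847 · 9.0/√66 = 101.24

We are 80% confident that μ ≤ 101.24.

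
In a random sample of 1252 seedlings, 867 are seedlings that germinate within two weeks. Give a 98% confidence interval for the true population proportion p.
(0.662, 0.723)

Proportion CI:
p̂ = 867/1252 = 0.69249
SE = √(p̂(1-p̂)/n) = √(0.69249 · 0.30751 / 1252) = 0.01304

z* = 2.326
Margin = z* · SE = 2.326 · 0.01304 = 0.0303

CI: 0.69249 ± 0.0303 = (0.662, 0.723)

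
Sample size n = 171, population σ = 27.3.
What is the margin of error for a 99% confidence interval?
Margin of error = 5.38

Margin of error = z* · σ/√n
= 2.576 · 27.3/√171
= 2.576 · 27.3/13.0767
= 5.38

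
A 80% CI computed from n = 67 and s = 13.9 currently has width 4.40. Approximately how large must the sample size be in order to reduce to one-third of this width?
n ≈ 603

CI width ∝ 1/√n
To reduce width by factor 3, need √n to grow by 3 → need 3² = 9 times as many samples.

Current: n = 67, width = 4.40
New: n = 603, width ≈ 1.45

Width reduced by factor of 4.40/1.45 = 3.03.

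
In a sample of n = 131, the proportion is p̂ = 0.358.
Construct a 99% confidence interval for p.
(0.250, 0.466)

Proportion CI:
SE = √(p̂(1-p̂)/n) = √(0.358 · 0.642 / 131) = 0.04189

z* = 2.576
Margin = z* · SE = 2.576 · 0.04189 = 0.1079

CI: 0.358 ± 0.1079 = (0.250, 0.466)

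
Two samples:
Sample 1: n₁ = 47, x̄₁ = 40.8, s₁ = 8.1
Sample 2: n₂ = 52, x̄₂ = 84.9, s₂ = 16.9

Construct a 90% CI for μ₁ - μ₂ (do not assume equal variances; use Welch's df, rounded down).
(-48.47, -39.73)

Difference: x̄₁ - x̄₂ = -44.10
SE = √(s₁²/n₁ + s₂²/n₂) = √(8.1²/47 + 16.9²/52) = 2.6246
df = 74.86 → 74 (Welch–Satterthwaite, rounded down)
t* = 1.666

CI: -44.10 ± 1.666 · 2.6246 = -44.10 ± 4.37 = (-48.47, -39.73)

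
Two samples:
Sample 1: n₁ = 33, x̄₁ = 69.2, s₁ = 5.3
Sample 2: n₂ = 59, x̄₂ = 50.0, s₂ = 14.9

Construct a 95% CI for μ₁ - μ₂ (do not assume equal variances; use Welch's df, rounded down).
(14.93, 23.47)

Difference: x̄₁ - x̄₂ = 19.20
SE = √(s₁²/n₁ + s₂²/n₂) = √(5.3²/33 + 14.9²/59) = 2.1480
df = 79.81 → 79 (Welch–Satterthwaite, rounded down)
t* = 1.990

CI: 19.20 ± 1.990 · 2.1480 = 19.20 ± 4.27 = (14.93, 23.47)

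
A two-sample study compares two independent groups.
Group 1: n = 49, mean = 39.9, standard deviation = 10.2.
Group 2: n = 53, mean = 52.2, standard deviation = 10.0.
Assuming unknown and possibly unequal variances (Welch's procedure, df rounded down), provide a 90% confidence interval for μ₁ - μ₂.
(-15.62, -8.98)

Difference: x̄₁ - x̄₂ = -12.30
SE = √(s₁²/n₁ + s₂²/n₂) = √(10.2²/49 + 10.0²/53) = 2.0025
df = 99.03 → 99 (Welch–Satterthwaite, rounded down)
t* = 1.660

CI: -12.30 ± 1.660 · 2.0025 = -12.30 ± 3.32 = (-15.62, -8.98)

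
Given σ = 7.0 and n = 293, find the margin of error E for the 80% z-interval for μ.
Margin of error = 0.52

Margin of error = z* · σ/√n
= 1.282 · 7.0/√293
= 1.282 · 7.0/17.1172
= 0.52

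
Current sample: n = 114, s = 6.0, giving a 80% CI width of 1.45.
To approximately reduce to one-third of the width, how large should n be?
n ≈ 1026

CI width ∝ 1/√n
To reduce width by factor 3, need √n to grow by 3 → need 3² = 9 times as many samples.

Current: n = 114, width = 1.45
New: n = 1026, width ≈ 0.48

Width reduced by factor of 1.45/0.48 = 3.02.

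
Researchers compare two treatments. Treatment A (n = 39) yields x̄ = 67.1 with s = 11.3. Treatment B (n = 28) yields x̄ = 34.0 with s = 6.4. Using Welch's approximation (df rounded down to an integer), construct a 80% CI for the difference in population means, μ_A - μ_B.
(30.28, 35.92)

Difference: x̄₁ - x̄₂ = 33.10
SE = √(s₁²/n₁ + s₂²/n₂) = √(11.3²/39 + 6.4²/28) = 2.1765
df = 62.10 → 62 (Welch–Satterthwaite, rounded down)
t* = 1.295

CI: 33.10 ± 1.295 · 2.1765 = 33.10 ± 2.82 = (30.28, 35.92)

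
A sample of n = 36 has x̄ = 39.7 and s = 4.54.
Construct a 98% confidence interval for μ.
(37.86, 41.54)

t-interval (σ unknown):
df = n - 1 = 35
t* = 2.438 for 98% confidence

Margin of error = t* · s/√n = 2.438 · 4.54/√36 = 1.84

CI: (37.86, 41.54)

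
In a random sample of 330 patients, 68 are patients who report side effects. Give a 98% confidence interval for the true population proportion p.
(0.154, 0.258)

Proportion CI:
p̂ = 68/330 = 0.20606
SE = √(p̂(1-p̂)/n) = √(0.20606 · 0.79394 / 330) = 0.02227

z* = 2.326
Margin = z* · SE = 2.326 · 0.02227 = 0.0518

CI: 0.20606 ± 0.0518 = (0.154, 0.258)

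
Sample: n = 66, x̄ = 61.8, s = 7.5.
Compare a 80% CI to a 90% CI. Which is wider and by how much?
90% CI is wider by 0.69

df = 65
80% CI: t* = 1.295, (60.60, 63.00), width = 2 · t* · s/√n = 2.39
90% CI: t* = 1.669, (60.26, 63.34), width = 2 · t* · s/√n = 3.08

The 90% CI is wider by 3.08 - 2.39 = 0.69.
Higher confidence requires a wider interval.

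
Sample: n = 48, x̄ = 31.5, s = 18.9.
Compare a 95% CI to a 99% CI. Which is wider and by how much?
99% CI is wider by 3.67

df = 47
95% CI: t* = 2.012, (26.01, 36.99), width = 2 · t* · s/√n = 10.98
99% CI: t* = 2.685, (24.18, 38.82), width = 2 · t* · s/√n = 14.65

The 99% CI is wider by 14.65 - 10.98 = 3.67.
Higher confidence requires a wider interval.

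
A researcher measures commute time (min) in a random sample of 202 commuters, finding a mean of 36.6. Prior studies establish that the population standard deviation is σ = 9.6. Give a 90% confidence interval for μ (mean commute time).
(35.49, 37.71)

z-interval (σ known):
z* = 1.645 for 90% confidence

Margin of error = z* · σ/√n = 1.645 · 9.6/√202 = 1.11

CI: (36.6 - 1.11, 36.6 + 1.11) = (35.49, 37.71)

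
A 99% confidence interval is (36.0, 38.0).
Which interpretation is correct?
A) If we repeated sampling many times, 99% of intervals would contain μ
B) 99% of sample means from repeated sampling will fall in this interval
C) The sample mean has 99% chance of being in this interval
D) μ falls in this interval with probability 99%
A

A) Correct — this is the frequentist long-run coverage interpretation.
B) Wrong — coverage applies to intervals containing μ, not to future x̄ values.
C) Wrong — x̄ is observed and sits in the interval by construction.
D) Wrong — μ is fixed; the randomness lives in the interval, not in μ.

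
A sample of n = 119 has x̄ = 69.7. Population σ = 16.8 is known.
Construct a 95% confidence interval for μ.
(66.68, 72.72)

z-interval (σ known):
z* = 1.960 for 95% confidence

Margin of error = z* · σ/√n = 1.960 · 16.8/√119 = 3.02

CI: (69.7 - 3.02, 69.7 + 3.02) = (66.68, 72.72)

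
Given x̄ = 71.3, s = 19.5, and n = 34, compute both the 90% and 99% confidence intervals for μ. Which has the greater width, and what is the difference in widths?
99% CI is wider by 6.96

df = 33
90% CI: t* = 1.692, (65.64, 76.96), width = 2 · t* · s/√n = 11.32
99% CI: t* = 2.733, (62.16, 80.44), width = 2 · t* · s/√n = 18.28

The 99% CI is wider by 18.28 - 11.32 = 6.96.
Higher confidence requires a wider interval.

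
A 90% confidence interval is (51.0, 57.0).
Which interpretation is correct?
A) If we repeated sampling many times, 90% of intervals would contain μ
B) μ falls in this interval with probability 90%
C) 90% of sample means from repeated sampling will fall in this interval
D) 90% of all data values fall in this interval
A

A) Correct — this is the frequentist long-run coverage interpretation.
B) Wrong — μ is fixed; the randomness lives in the interval, not in μ.
C) Wrong — coverage applies to intervals containing μ, not to future x̄ values.
D) Wrong — a CI is about the parameter μ, not individual data values.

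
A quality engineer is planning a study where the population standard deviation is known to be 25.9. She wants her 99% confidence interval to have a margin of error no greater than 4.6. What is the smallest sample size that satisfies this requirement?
n ≥ 211

For margin E ≤ 4.6:
n ≥ (z* · σ / E)²
n ≥ (2.576 · 25.9 / 4.6)²
n ≥ 210.37

Minimum n = 211 (rounding up)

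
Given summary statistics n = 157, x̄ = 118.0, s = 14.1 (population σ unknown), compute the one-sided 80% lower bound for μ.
μ ≥ 117.05

Lower bound (one-sided):
t* = 0.844 (one-sided for 80%)
Lower bound = x̄ - t* · s/√n = 118.0 - 0.844 · 14.1/√157 = 117.05

We are 80% confident that μ ≥ 117.05.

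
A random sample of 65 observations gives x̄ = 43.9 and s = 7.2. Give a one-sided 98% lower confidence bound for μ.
μ ≥ 42.03

Lower bound (one-sided):
t* = 2.096 (one-sided for 98%)
Lower bound = x̄ - t* · s/√n = 43.9 - 2.096 · 7.2/√65 = 42.03

We are 98% confident that μ ≥ 42.03.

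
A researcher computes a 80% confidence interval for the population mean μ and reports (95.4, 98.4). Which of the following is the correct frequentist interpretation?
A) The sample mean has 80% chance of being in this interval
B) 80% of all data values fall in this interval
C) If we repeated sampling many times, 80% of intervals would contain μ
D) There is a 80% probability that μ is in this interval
C

A) Wrong — x̄ is observed and sits in the interval by construction.
B) Wrong — a CI is about the parameter μ, not individual data values.
C) Correct — this is the frequentist long-run coverage interpretation.
D) Wrong — μ is fixed; the randomness lives in the interval, not in μ.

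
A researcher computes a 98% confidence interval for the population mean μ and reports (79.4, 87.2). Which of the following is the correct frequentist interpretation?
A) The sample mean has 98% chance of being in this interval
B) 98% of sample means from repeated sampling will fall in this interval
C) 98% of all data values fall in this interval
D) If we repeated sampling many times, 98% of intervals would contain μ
D

A) Wrong — x̄ is observed and sits in the interval by construction.
B) Wrong — coverage applies to intervals containing μ, not to future x̄ values.
C) Wrong — a CI is about the parameter μ, not individual data values.
D) Correct — this is the frequentist long-run coverage interpretation.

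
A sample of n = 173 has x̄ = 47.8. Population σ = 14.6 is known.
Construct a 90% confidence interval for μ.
(45.97, 49.63)

z-interval (σ known):
z* = 1.645 for 90% confidence

Margin of error = z* · σ/√n = 1.645 · 14.6/√173 = 1.83

CI: (47.8 - 1.83, 47.8 + 1.83) = (45.97, 49.63)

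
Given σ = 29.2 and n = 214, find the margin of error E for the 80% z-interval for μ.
Margin of error = 2.56

Margin of error = z* · σ/√n
= 1.282 · 29.2/√214
= 1.282 · 29.2/14.6287
= 2.56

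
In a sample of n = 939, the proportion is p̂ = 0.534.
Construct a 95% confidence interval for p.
(0.502, 0.566)

Proportion CI:
SE = √(p̂(1-p̂)/n) = √(0.534 · 0.466 / 939) = 0.01628

z* = 1.960
Margin = z* · SE = 1.960 · 0.01628 = 0.0319

CI: 0.534 ± 0.0319 = (0.502, 0.566)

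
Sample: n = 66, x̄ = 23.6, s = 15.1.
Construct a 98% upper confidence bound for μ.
μ ≤ 27.50

Upper bound (one-sided):
t* = 2.096 (one-sided for 98%)
Upper bound = x̄ + t* · s/√n = 23.6 + 2.096 · 15.1/√66 = 27.50

We are 98% confident that μ ≤ 27.50.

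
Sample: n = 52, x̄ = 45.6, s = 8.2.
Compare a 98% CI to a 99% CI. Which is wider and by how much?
99% CI is wider by 0.63

df = 51
98% CI: t* = 2.402, (42.87, 48.33), width = 2 · t* · s/√n = 5.46
99% CI: t* = 2.676, (42.56, 48.64), width = 2 · t* · s/√n = 6.09

The 99% CI is wider by 6.09 - 5.46 = 0.63.
Higher confidence requires a wider interval.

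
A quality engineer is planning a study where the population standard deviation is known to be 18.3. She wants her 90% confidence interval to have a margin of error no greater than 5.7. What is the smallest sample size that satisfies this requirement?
n ≥ 28

For margin E ≤ 5.7:
n ≥ (z* · σ / E)²
n ≥ (1.645 · 18.3 / 5.7)²
n ≥ 27.89

Minimum n = 28 (rounding up)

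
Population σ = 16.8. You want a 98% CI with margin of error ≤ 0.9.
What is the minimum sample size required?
n ≥ 1886

For margin E ≤ 0.9:
n ≥ (z* · σ / E)²
n ≥ (2.326 · 16.8 / 0.9)²
n ≥ 1885.18

Minimum n = 1886 (rounding up)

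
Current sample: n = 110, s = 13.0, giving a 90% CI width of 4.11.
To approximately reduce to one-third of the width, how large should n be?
n ≈ 990

CI width ∝ 1/√n
To reduce width by factor 3, need √n to grow by 3 → need 3² = 9 times as many samples.

Current: n = 110, width = 4.11
New: n = 990, width ≈ 1.36

Width reduced by factor of 4.11/1.36 = 3.02.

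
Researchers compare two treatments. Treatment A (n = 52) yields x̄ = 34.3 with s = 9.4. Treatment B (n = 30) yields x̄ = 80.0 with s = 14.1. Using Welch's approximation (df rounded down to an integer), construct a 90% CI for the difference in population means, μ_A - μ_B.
(-50.55, -40.85)

Difference: x̄₁ - x̄₂ = -45.70
SE = √(s₁²/n₁ + s₂²/n₂) = √(9.4²/52 + 14.1²/30) = 2.8855
df = 44.13 → 44 (Welch–Satterthwaite, rounded down)
t* = 1.680

CI: -45.70 ± 1.680 · 2.8855 = -45.70 ± 4.85 = (-50.55, -40.85)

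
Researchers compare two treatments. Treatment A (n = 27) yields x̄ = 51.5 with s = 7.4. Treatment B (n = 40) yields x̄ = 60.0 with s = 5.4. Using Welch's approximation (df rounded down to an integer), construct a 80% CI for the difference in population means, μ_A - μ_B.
(-10.66, -6.34)

Difference: x̄₁ - x̄₂ = -8.50
SE = √(s₁²/n₁ + s₂²/n₂) = √(7.4²/27 + 5.4²/40) = 1.6605
df = 44.24 → 44 (Welch–Satterthwaite, rounded down)
t* = 1.301

CI: -8.50 ± 1.301 · 1.6605 = -8.50 ± 2.16 = (-10.66, -6.34)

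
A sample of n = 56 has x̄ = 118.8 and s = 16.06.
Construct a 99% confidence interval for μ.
(113.07, 124.53)

t-interval (σ unknown):
df = n - 1 = 55
t* = 2.668 for 99% confidence

Margin of error = t* · s/√n = 2.668 · 16.06/√56 = 5.73

CI: (113.07, 124.53)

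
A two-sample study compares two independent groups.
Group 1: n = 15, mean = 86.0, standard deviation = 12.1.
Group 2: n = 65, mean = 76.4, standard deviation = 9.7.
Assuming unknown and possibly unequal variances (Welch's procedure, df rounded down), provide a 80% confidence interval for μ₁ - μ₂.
(5.15, 14.05)

Difference: x̄₁ - x̄₂ = 9.60
SE = √(s₁²/n₁ + s₂²/n₂) = √(12.1²/15 + 9.7²/65) = 3.3479
df = 18.37 → 18 (Welch–Satterthwaite, rounded down)
t* = 1.330

CI: 9.60 ± 1.330 · 3.3479 = 9.60 ± 4.45 = (5.15, 14.05)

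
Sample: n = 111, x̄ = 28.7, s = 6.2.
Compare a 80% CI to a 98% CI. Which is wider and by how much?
98% CI is wider by 1.26

df = 110
80% CI: t* = 1.289, (27.94, 29.46), width = 2 · t* · s/√n = 1.52
98% CI: t* = 2.361, (27.31, 30.09), width = 2 · t* · s/√n = 2.78

The 98% CI is wider by 2.78 - 1.52 = 1.26.
Higher confidence requires a wider interval.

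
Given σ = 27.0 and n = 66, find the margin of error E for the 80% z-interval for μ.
Margin of error = 4.26

Margin of error = z* · σ/√n
= 1.282 · 27.0/√66
= 1.282 · 27.0/8.1240
= 4.26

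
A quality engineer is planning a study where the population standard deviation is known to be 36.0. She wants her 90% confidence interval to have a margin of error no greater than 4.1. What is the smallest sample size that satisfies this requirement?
n ≥ 209

For margin E ≤ 4.1:
n ≥ (z* · σ / E)²
n ≥ (1.645 · 36.0 / 4.1)²
n ≥ 208.63

Minimum n = 209 (rounding up)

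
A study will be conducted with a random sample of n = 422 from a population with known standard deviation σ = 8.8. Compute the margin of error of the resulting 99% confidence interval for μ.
Margin of error = 1.10

Margin of error = z* · σ/√n
= 2.576 · 8.8/√422
= 2.576 · 8.8/20.5426
= 1.10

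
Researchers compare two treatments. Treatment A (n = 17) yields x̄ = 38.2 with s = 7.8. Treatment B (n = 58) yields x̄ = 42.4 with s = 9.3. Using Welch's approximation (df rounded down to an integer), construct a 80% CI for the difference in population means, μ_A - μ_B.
(-7.15, -1.25)

Difference: x̄₁ - x̄₂ = -4.20
SE = √(s₁²/n₁ + s₂²/n₂) = √(7.8²/17 + 9.3²/58) = 2.2517
df = 30.62 → 30 (Welch–Satterthwaite, rounded down)
t* = 1.310

CI: -4.20 ± 1.310 · 2.2517 = -4.20 ± 2.95 = (-7.15, -1.25)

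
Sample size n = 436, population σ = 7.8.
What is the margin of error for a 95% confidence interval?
Margin of error = 0.73

Margin of error = z* · σ/√n
= 1.960 · 7.8/√436
= 1.960 · 7.8/20.8806
= 0.73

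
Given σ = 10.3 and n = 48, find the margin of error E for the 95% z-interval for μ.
Margin of error = 2.91

Margin of error = z* · σ/√n
= 1.960 · 10.3/√48
= 1.960 · 10.3/6.9282
= 2.91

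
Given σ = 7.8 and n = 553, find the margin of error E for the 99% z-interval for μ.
Margin of error = 0.85

Margin of error = z* · σ/√n
= 2.576 · 7.8/√553
= 2.576 · 7.8/23.5160
= 0.85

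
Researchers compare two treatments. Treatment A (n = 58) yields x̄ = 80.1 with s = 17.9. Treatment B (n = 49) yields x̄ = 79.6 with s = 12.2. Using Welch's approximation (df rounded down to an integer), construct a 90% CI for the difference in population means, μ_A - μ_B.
(-4.36, 5.36)

Difference: x̄₁ - x̄₂ = 0.50
SE = √(s₁²/n₁ + s₂²/n₂) = √(17.9²/58 + 12.2²/49) = 2.9261
df = 100.75 → 100 (Welch–Satterthwaite, rounded down)
t* = 1.660

CI: 0.50 ± 1.660 · 2.9261 = 0.50 ± 4.86 = (-4.36, 5.36)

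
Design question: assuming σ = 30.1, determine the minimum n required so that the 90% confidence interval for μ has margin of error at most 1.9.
n ≥ 680

For margin E ≤ 1.9:
n ≥ (z* · σ / E)²
n ≥ (1.645 · 30.1 / 1.9)²
n ≥ 679.14

Minimum n = 680 (rounding up)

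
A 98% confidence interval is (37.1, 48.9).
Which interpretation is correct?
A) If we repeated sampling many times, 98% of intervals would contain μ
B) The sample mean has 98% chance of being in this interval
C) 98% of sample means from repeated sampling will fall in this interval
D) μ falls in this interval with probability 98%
A

A) Correct — this is the frequentist long-run coverage interpretation.
B) Wrong — x̄ is observed and sits in the interval by construction.
C) Wrong — coverage applies to intervals containing μ, not to future x̄ values.
D) Wrong — μ is fixed; the randomness lives in the interval, not in μ.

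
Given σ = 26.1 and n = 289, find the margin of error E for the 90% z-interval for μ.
Margin of error = 2.53

Margin of error = z* · σ/√n
= 1.645 · 26.1/√289
= 1.645 · 26.1/17.0000
= 2.53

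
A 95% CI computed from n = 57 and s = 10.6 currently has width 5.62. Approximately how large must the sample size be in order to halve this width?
n ≈ 228

CI width ∝ 1/√n
To reduce width by factor 2, need √n to grow by 2 → need 2² = 4 times as many samples.

Current: n = 57, width = 5.62
New: n = 228, width ≈ 2.77

Width reduced by factor of 5.62/2.77 = 2.03.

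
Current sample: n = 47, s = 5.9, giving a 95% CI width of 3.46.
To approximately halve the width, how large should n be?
n ≈ 188

CI width ∝ 1/√n
To reduce width by factor 2, need √n to grow by 2 → need 2² = 4 times as many samples.

Current: n = 47, width = 3.46
New: n = 188, width ≈ 1.70

Width reduced by factor of 3.46/1.70 = 2.04.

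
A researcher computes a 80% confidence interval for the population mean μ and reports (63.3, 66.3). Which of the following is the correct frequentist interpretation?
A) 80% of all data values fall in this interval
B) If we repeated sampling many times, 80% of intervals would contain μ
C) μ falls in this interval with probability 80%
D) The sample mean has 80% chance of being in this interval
B

A) Wrong — a CI is about the parameter μ, not individual data values.
B) Correct — this is the frequentist long-run coverage interpretation.
C) Wrong — μ is fixed; the randomness lives in the interval, not in μ.
D) Wrong — x̄ is observed and sits in the interval by construction.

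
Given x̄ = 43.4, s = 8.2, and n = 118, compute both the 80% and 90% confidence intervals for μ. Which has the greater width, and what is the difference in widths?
90% CI is wider by 0.55

df = 117
80% CI: t* = 1.289, (42.43, 44.37), width = 2 · t* · s/√n = 1.95
90% CI: t* = 1.658, (42.15, 44.65), width = 2 · t* · s/√n = 2.50

The 90% CI is wider by 2.50 - 1.95 = 0.55.
Higher confidence requires a wider interval.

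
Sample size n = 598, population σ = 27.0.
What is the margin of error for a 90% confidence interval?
Margin of error = 1.82

Margin of error = z* · σ/√n
= 1.645 · 27.0/√598
= 1.645 · 27.0/24.4540
= 1.82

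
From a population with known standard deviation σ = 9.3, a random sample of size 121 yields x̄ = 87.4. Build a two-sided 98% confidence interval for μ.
(85.43, 89.37)

z-interval (σ known):
z* = 2.326 for 98% confidence

Margin of error = z* · σ/√n = 2.326 · 9.3/√121 = 1.97

CI: (87.4 - 1.97, 87.4 + 1.97) = (85.43, 89.37)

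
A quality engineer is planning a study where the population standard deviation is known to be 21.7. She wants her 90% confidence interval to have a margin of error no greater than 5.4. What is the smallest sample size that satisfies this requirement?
n ≥ 44

For margin E ≤ 5.4:
n ≥ (z* · σ / E)²
n ≥ (1.645 · 21.7 / 5.4)²
n ≥ 43.70

Minimum n = 44 (rounding up)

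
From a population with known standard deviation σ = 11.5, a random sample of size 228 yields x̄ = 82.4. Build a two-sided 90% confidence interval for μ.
(81.15, 83.65)

z-interval (σ known):
z* = 1.645 for 90% confidence

Margin of error = z* · σ/√n = 1.645 · 11.5/√228 = 1.25

CI: (82.4 - 1.25, 82.4 + 1.25) = (81.15, 83.65)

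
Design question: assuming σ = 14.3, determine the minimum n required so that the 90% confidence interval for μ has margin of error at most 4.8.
n ≥ 25

For margin E ≤ 4.8:
n ≥ (z* · σ / E)²
n ≥ (1.645 · 14.3 / 4.8)²
n ≥ 24.02

Minimum n = 25 (rounding up)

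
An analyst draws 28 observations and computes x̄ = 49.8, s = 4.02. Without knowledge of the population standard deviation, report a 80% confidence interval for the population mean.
(48.80, 50.80)

t-interval (σ unknown):
df = n - 1 = 27
t* = 1.314 for 80% confidence

Margin of error = t* · s/√n = 1.314 · 4.02/√28 = 1.00

CI: (48.80, 50.80)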